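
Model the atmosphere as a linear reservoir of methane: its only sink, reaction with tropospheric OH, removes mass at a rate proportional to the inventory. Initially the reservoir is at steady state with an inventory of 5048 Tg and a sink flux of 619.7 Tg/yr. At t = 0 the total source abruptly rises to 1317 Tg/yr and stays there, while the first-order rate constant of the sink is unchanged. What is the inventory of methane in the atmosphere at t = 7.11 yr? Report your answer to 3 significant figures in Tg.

8360 Tg

The sink rate constant is k = F₀/M₀ = 619.7/5048 = 0.1228 yr⁻¹.
Solving dM/dt = F₁ − kM with M(0) = M₀ gives M(t) = F₁/k + (M₀ − F₁/k)·e^(−kt).
F₁/k = 1317/0.1228 = 10728 Tg; kt = 0.1228 × 7.11 = 0.8728, e^(−kt) = 0.4178.
M(7.11) = 10728 + (5048 − 10728) × 0.4178 = 10728 − 2373 = 8355.2 Tg.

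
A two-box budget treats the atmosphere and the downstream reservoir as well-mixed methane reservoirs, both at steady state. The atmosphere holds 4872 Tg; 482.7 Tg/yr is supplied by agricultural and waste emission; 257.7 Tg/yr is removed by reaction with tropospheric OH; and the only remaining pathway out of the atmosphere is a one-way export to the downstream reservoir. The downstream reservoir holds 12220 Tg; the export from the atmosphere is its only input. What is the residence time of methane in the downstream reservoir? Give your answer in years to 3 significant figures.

54.3 yr

Balance the atmosphere: ΣF_in = 482.70 Tg/yr.
Export to the downstream reservoir = ΣF_in − (257.7) = 225.00 Tg/yr.
At steady state the output of the downstream reservoir equals its input, 225.00 Tg/yr.
τ = M / F = 12220 / 225.00 = 54.31 yr.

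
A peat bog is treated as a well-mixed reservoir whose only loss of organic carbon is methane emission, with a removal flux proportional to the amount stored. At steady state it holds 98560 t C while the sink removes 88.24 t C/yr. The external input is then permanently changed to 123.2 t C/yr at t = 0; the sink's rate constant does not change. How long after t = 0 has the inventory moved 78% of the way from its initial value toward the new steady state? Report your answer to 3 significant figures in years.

1690 yr

τ = M₀/F₀ = 98560/88.24 = 1117 yr.
The remaining gap fraction is e^(−t/τ); 78% covered ⇒ e^(−t/τ) = 0.220.
t = −τ ln(0.220) = 1117 × 1.514 = 1691 yr.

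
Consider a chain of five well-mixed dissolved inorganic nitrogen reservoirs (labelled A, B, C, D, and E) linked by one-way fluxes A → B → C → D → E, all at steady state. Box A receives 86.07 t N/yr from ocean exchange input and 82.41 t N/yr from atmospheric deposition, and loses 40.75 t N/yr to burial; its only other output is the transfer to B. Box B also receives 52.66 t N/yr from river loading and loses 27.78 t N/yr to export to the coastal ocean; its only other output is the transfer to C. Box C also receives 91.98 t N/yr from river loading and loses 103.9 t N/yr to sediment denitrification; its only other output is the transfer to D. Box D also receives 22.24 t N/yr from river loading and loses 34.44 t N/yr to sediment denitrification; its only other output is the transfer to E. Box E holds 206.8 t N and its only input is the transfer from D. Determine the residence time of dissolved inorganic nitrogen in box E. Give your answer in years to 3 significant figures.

Box A: F(A→B) = (86.07 + 82.41) − 40.75 = 127.73 t N/yr.
Box B: F(B→C) = (127.73 + 52.66) − 27.78 = 152.61 t N/yr.
Box C: F(C→D) = (152.61 + 91.98) − 103.9 = 140.69 t N/yr.
Box D: F(D→E) = (140.69 + 22.24) − 34.44 = 128.49 t N/yr.
Box E throughput = its input = 128.49 t N/yr; τ = 206.8 / 128.49 = 1.609 yr.

1.61 yr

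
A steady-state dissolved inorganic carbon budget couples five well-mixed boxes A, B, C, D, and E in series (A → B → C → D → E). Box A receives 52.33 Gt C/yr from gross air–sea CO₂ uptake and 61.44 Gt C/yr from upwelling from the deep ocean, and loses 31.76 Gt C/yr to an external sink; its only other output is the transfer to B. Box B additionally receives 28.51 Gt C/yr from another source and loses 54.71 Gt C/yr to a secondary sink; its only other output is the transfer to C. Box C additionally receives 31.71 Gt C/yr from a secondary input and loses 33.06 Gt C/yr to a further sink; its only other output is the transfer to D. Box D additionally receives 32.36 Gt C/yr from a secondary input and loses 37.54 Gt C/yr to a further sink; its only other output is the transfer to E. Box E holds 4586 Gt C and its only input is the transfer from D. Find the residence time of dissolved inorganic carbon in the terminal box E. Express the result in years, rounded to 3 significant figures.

93.1 yr

Box A: F(A→B) = (52.33 + 61.44) − 31.76 = 82.010 Gt C/yr.
Box B: F(B→C) = (82.010 + 28.51) − 54.71 = 55.810 Gt C/yr.
Box C: F(C→D) = (55.810 + 31.71) − 33.06 = 54.460 Gt C/yr.
Box D: F(D→E) = (54.460 + 32.36) − 37.54 = 49.280 Gt C/yr.
Box E throughput = its input = 49.280 Gt C/yr; τ = 4586 / 49.280 = 93.06 yr.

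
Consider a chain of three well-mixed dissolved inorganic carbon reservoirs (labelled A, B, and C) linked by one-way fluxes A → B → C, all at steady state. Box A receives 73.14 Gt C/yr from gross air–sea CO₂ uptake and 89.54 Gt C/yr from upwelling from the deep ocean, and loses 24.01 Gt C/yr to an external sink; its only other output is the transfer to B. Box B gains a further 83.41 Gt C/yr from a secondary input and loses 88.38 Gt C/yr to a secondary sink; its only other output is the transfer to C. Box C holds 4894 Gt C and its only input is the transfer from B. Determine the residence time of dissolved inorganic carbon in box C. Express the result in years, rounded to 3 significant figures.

Box A: F(A→B) = (73.14 + 89.54) − 24.01 = 138.67 Gt C/yr.
Box B: F(B→C) = (138.67 + 83.41) − 88.38 = 133.70 Gt C/yr.
Box C throughput = its input = 133.70 Gt C/yr; τ = 4894 / 133.70 = 36.60 yr.

36.6 yr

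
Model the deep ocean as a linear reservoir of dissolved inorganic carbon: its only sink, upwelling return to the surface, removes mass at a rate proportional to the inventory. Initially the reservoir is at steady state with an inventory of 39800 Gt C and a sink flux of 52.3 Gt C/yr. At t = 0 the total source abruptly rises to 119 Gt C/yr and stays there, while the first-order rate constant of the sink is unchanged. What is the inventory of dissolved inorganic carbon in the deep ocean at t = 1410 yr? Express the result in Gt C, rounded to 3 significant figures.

τ = M₀/F₀ = 39800/52.3 = 761.0 yr; rate constant k = 1/τ.
New steady state M_∞ = F₁/k = F₁·τ = 119 × 761.0 = 90558 Gt C.
M(t) = M_∞ + (M₀ − M_∞)·e^(−t/τ); t/τ = 1410/761.0 = 1.853, so e^(−t/τ) = 0.1568.
M(t) = 90558 − 50760 × 0.1568 = 82600 Gt C.

82600 Gt C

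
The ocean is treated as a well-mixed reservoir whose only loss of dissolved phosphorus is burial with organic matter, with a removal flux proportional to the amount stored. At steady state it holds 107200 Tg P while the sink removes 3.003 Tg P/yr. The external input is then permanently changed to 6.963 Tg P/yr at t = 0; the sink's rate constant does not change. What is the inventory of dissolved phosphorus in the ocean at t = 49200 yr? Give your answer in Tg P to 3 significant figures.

213000 Tg P

Residence time τ = M₀/F₀ = 35700 yr. The eventual steady state is M_∞ = M₀·(F₁/F₀) = 107200 × 6.963/3.003 = 248560 Tg P.
The anomaly ΔM(t) = M(t) − M_∞ decays as ΔM₀·e^(−t/τ) with ΔM₀ = 107200 − 248560 = −141400 Tg P.
At t = 49200 yr, e^(−t/τ) = e^(−1.378) = 0.2520, so ΔM = −35630 Tg P and M = 248560 − 35630 = 212940 Tg P.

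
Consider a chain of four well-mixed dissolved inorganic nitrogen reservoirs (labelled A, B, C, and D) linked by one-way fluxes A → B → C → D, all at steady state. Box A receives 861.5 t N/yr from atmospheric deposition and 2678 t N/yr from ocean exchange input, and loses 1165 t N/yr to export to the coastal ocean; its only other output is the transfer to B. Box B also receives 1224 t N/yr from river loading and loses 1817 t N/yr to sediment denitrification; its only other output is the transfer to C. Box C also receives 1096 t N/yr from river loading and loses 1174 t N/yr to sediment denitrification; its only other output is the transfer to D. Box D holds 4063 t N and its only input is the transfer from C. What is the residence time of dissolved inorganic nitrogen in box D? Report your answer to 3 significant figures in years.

2.39 yr

Box A: F(A→B) = (861.5 + 2678) − 1165 = 2374.5 t N/yr.
Box B: F(B→C) = (2374.5 + 1224) − 1817 = 1781.5 t N/yr.
Box C: F(C→D) = (1781.5 + 1096) − 1174 = 1703.5 t N/yr.
Box D throughput = its input = 1703.5 t N/yr; τ = 4063 / 1703.5 = 2.385 yr.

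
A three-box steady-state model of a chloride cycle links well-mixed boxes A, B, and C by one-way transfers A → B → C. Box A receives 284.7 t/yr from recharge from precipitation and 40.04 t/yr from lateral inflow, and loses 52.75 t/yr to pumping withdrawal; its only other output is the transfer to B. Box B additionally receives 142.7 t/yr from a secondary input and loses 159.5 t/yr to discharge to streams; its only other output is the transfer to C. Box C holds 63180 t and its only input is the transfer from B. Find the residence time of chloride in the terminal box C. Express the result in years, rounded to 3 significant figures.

Box A: F(A→B) = (284.7 + 40.04) − 52.75 = 271.99 t/yr.
Box B: F(B→C) = (271.99 + 142.7) − 159.5 = 255.19 t/yr.
Box C throughput = its input = 255.19 t/yr; τ = 63180 / 255.19 = 247.6 yr.

248 yr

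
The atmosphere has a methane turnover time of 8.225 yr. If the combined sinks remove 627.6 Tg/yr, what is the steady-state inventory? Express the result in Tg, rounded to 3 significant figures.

τ = M/F ⇒ M = τ × F = 8.225 × 627.6 = 5162 Tg.

5160 Tg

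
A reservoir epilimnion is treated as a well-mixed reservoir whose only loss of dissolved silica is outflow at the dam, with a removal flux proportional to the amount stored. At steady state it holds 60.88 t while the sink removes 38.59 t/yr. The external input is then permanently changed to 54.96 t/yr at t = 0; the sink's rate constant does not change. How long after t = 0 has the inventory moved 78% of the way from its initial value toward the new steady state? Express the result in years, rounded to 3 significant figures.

τ = M₀/F₀ = 60.88/38.59 = 1.578 yr.
The remaining gap fraction is e^(−t/τ); 78% covered ⇒ e^(−t/τ) = 0.220.
t = −τ ln(0.220) = 1.578 × 1.514 = 2.389 yr.

2.39 yr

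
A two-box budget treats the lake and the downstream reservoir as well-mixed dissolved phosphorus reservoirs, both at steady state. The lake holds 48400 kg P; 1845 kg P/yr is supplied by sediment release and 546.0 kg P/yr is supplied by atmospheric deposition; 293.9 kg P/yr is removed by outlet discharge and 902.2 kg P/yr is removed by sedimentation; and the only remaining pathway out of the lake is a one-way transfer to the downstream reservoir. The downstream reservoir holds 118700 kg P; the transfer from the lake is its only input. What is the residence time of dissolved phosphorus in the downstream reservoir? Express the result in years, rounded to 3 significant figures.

Balance the lake: ΣF_in = 1845 + 546.0 = 2391.0 kg P/yr.
Transfer to the downstream reservoir = ΣF_in − (293.9 + 902.2) = 1194.9 kg P/yr.
At steady state the output of the downstream reservoir equals its input, 1194.9 kg P/yr.
τ = M / F = 118700 / 1194.9 = 99.34 yr.

99.3 yr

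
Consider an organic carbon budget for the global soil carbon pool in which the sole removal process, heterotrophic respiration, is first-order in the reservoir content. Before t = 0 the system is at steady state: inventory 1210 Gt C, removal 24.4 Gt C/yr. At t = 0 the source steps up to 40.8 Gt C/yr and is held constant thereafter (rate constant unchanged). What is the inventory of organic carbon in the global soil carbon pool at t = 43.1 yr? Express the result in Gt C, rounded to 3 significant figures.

τ = M₀/F₀ = 1210/24.4 = 49.59 yr; rate constant k = 1/τ.
New steady state M_∞ = F₁/k = F₁·τ = 40.8 × 49.59 = 2023.3 Gt C.
M(t) = M_∞ + (M₀ − M_∞)·e^(−t/τ); t/τ = 43.1/49.59 = 0.8691, so e^(−t/τ) = 0.4193.
M(t) = 2023.3 − 813.3 × 0.4193 = 1682.3 Gt C.

1680 Gt C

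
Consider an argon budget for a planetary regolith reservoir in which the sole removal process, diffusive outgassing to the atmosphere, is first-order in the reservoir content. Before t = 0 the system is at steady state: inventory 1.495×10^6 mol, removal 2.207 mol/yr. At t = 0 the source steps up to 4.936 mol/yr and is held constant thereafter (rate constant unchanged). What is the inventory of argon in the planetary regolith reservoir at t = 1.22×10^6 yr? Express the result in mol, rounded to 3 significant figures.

3.04×10^6 mol

The sink rate constant is k = F₀/M₀ = 2.207/1.495×10^6 = 1.476×10^-6 yr⁻¹.
Solving dM/dt = F₁ − kM with M(0) = M₀ gives M(t) = F₁/k + (M₀ − F₁/k)·e^(−kt).
F₁/k = 4.936/1.476×10^-6 = 3.3436×10^6 mol; kt = 1.476×10^-6 × 1.22×10^6 = 1.801, e^(−kt) = 0.1651.
M(1.22×10^6) = 3.3436×10^6 + (1.495×10^6 − 3.3436×10^6) × 0.1651 = 3.3436×10^6 − 305300 = 3.0383×10^6 mol.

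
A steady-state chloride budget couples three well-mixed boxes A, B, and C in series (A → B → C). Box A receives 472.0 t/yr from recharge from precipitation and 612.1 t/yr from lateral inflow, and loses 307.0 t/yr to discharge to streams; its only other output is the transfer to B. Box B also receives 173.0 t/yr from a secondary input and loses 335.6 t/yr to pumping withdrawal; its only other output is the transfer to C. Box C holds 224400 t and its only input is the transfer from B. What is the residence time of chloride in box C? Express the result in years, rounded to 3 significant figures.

Box A: F(A→B) = (472.0 + 612.1) − 307.0 = 777.10 t/yr.
Box B: F(B→C) = (777.10 + 173.0) − 335.6 = 614.50 t/yr.
Box C throughput = its input = 614.50 t/yr; τ = 224400 / 614.50 = 365.2 yr.

365 yr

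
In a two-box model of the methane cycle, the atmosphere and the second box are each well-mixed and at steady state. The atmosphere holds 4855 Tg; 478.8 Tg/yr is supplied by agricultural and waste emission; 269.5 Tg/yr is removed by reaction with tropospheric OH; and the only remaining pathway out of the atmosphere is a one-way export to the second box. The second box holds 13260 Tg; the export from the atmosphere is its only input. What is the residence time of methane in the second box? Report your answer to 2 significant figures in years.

Balance the atmosphere: ΣF_in = 478.80 Tg/yr.
Export to the second box = ΣF_in − (269.5) = 209.30 Tg/yr.
At steady state the output of the second box equals its input, 209.30 Tg/yr.
τ = M / F = 13260 / 209.30 = 63.35 yr.

63 yr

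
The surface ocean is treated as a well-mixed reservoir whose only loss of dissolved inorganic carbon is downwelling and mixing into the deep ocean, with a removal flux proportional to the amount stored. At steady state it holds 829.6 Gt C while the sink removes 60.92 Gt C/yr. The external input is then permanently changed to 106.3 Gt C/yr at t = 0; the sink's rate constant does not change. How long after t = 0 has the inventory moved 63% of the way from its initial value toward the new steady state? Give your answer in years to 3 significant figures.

13.5 yr

τ = M₀/F₀ = 829.6/60.92 = 13.62 yr.
The remaining gap fraction is e^(−t/τ); 63% covered ⇒ e^(−t/τ) = 0.370.
t = −τ ln(0.370) = 13.62 × 0.9943 = 13.54 yr.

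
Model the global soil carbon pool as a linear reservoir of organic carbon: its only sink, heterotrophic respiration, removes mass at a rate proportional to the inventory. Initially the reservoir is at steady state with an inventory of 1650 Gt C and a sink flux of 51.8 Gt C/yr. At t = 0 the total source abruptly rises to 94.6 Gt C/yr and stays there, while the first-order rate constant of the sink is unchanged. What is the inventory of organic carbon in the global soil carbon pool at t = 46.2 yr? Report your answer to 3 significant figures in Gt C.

The sink rate constant is k = F₀/M₀ = 51.8/1650 = 0.03139 yr⁻¹.
Solving dM/dt = F₁ − kM with M(0) = M₀ gives M(t) = F₁/k + (M₀ − F₁/k)·e^(−kt).
F₁/k = 94.6/0.03139 = 3013.3 Gt C; kt = 0.03139 × 46.2 = 1.450, e^(−kt) = 0.2345.
M(46.2) = 3013.3 + (1650 − 3013.3) × 0.2345 = 3013.3 − 319.7 = 2693.7 Gt C.

2690 Gt C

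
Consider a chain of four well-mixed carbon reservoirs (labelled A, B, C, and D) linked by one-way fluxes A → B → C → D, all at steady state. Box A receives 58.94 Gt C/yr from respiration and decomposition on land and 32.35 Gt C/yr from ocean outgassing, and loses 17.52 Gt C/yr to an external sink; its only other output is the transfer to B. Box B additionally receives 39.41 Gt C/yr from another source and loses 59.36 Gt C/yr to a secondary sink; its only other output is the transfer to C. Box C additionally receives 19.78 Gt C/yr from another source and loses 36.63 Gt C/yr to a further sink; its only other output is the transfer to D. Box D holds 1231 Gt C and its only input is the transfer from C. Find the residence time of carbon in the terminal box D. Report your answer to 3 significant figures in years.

33.3 yr

Box A: F(A→B) = (58.94 + 32.35) − 17.52 = 73.770 Gt C/yr.
Box B: F(B→C) = (73.770 + 39.41) − 59.36 = 53.820 Gt C/yr.
Box C: F(C→D) = (53.820 + 19.78) − 36.63 = 36.970 Gt C/yr.
Box D throughput = its input = 36.970 Gt C/yr; τ = 1231 / 36.970 = 33.30 yr.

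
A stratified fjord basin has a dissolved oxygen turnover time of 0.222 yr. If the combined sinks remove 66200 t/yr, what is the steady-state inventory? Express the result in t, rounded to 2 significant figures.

15000 t

τ = M/F ⇒ M = τ × F = 0.222 × 66200 = 14700 t.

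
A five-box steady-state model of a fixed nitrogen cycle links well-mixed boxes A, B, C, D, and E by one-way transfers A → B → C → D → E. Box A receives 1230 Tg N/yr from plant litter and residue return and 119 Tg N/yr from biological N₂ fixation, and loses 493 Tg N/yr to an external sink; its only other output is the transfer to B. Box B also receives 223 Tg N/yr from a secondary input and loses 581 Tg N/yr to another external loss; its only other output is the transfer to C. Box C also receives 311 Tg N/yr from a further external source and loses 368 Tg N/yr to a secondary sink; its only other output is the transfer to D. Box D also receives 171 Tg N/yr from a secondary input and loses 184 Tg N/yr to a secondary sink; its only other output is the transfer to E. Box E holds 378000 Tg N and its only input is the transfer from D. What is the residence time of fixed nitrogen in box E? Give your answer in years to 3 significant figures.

883 yr

Box A: F(A→B) = (1230 + 119) − 493 = 856.00 Tg N/yr.
Box B: F(B→C) = (856.00 + 223) − 581 = 498.00 Tg N/yr.
Box C: F(C→D) = (498.00 + 311) − 368 = 441.00 Tg N/yr.
Box D: F(D→E) = (441.00 + 171) − 184 = 428.00 Tg N/yr.
Box E throughput = its input = 428.00 Tg N/yr; τ = 378000 / 428.00 = 883.2 yr.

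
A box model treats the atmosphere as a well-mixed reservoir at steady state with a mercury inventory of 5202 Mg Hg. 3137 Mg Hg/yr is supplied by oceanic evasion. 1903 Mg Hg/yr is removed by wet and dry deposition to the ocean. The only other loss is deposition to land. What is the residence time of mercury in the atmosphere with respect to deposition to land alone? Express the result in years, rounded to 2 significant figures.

At steady state ΣF_in = ΣF_out.
ΣF_in = 3137.0 Mg Hg/yr.
Deposition to land flux = ΣF_in − (1903) = 3137.0 − 1903 = 1234 Mg Hg/yr.
τ = M / F = 5202 / 1234 = 4.216 yr.

4.2 yr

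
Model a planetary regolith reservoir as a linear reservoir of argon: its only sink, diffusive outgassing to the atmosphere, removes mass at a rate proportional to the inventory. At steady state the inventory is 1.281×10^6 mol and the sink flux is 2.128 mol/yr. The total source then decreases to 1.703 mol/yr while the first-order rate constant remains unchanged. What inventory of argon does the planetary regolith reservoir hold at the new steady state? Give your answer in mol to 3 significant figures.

1.03×10^6 mol

Rate constant k = F/M = 2.128 / 1.281×10^6 = 1.661×10^-6 yr⁻¹.
At the new steady state, source = k·M_new ⇒ M_new = 1.703 / 1.661×10^-6 = 1.025×10^6 mol.
(Equivalently M_new = M × F_new/F_old = 1.281×10^6 × 1.703/2.128.)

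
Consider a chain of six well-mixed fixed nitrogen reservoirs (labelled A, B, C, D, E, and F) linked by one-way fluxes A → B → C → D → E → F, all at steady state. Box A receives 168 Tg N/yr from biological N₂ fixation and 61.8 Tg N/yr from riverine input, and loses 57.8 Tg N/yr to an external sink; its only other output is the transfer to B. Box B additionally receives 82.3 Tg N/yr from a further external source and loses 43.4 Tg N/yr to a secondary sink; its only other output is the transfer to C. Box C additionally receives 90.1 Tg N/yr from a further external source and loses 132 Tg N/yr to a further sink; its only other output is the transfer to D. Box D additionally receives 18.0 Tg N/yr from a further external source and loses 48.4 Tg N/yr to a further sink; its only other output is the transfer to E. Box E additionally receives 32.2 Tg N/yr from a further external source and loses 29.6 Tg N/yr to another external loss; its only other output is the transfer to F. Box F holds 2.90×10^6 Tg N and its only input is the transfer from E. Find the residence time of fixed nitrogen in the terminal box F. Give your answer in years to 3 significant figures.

20500 yr

Box A: F(A→B) = (168 + 61.8) − 57.8 = 172.00 Tg N/yr.
Box B: F(B→C) = (172.00 + 82.3) − 43.4 = 210.90 Tg N/yr.
Box C: F(C→D) = (210.90 + 90.1) − 132 = 169.00 Tg N/yr.
Box D: F(D→E) = (169.00 + 18.0) − 48.4 = 138.60 Tg N/yr.
Box E: F(E→F) = (138.60 + 32.2) − 29.6 = 141.20 Tg N/yr.
Box F throughput = its input = 141.20 Tg N/yr; τ = 2.90×10^6 / 141.20 = 20540 yr.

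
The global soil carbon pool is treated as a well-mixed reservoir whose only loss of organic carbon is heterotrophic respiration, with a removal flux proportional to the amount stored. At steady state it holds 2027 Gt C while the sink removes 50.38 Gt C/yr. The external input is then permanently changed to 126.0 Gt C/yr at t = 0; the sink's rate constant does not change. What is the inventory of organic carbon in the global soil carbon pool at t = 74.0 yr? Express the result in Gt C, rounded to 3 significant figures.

The sink rate constant is k = F₀/M₀ = 50.38/2027 = 0.02485 yr⁻¹.
Solving dM/dt = F₁ − kM with M(0) = M₀ gives M(t) = F₁/k + (M₀ − F₁/k)·e^(−kt).
F₁/k = 126.0/0.02485 = 5069.5 Gt C; kt = 0.02485 × 74.0 = 1.839, e^(−kt) = 0.1589.
M(74.0) = 5069.5 + (2027 − 5069.5) × 0.1589 = 5069.5 − 483.6 = 4585.9 Gt C.

4590 Gt C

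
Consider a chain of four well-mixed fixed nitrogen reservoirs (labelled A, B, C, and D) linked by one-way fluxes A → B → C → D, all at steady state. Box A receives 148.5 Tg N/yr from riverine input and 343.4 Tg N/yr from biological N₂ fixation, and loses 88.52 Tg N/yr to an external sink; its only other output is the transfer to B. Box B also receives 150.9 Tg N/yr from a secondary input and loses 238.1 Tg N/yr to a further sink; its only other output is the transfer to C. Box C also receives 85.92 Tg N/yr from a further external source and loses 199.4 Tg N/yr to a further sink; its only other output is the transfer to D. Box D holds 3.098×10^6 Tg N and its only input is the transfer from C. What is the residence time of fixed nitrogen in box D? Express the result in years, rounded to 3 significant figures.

15300 yr

Box A: F(A→B) = (148.5 + 343.4) − 88.52 = 403.38 Tg N/yr.
Box B: F(B→C) = (403.38 + 150.9) − 238.1 = 316.18 Tg N/yr.
Box C: F(C→D) = (316.18 + 85.92) − 199.4 = 202.70 Tg N/yr.
Box D throughput = its input = 202.70 Tg N/yr; τ = 3.098×10^6 / 202.70 = 15280 yr.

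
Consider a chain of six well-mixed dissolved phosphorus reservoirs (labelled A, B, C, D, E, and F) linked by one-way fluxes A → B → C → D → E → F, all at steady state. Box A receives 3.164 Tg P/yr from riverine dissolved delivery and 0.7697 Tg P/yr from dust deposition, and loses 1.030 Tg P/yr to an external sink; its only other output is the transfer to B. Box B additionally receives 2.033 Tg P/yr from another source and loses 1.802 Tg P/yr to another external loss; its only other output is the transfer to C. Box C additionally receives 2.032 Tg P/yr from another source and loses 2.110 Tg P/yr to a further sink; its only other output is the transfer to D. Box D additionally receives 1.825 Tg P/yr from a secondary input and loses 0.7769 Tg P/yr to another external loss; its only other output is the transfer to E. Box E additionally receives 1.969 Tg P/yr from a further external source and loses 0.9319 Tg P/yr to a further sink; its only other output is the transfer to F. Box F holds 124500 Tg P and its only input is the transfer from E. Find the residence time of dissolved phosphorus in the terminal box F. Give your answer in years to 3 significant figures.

24200 yr

Box A: F(A→B) = (3.164 + 0.7697) − 1.030 = 2.9037 Tg P/yr.
Box B: F(B→C) = (2.9037 + 2.033) − 1.802 = 3.1347 Tg P/yr.
Box C: F(C→D) = (3.1347 + 2.032) − 2.110 = 3.0567 Tg P/yr.
Box D: F(D→E) = (3.0567 + 1.825) − 0.7769 = 4.1048 Tg P/yr.
Box E: F(E→F) = (4.1048 + 1.969) − 0.9319 = 5.1419 Tg P/yr.
Box F throughput = its input = 5.1419 Tg P/yr; τ = 124500 / 5.1419 = 24210 yr.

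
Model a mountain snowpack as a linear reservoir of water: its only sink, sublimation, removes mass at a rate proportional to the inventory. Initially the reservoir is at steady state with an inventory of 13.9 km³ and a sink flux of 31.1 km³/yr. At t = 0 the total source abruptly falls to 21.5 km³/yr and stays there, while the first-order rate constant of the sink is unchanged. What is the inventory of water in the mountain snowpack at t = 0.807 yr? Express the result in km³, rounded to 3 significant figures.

10.3 km³

τ = M₀/F₀ = 13.9/31.1 = 0.4469 yr; rate constant k = 1/τ.
New steady state M_∞ = F₁/k = F₁·τ = 21.5 × 0.4469 = 9.6093 km³.
M(t) = M_∞ + (M₀ − M_∞)·e^(−t/τ); t/τ = 0.807/0.4469 = 1.806, so e^(−t/τ) = 0.1644.
M(t) = 9.6093 + 4.291 × 0.1644 = 10.315 km³.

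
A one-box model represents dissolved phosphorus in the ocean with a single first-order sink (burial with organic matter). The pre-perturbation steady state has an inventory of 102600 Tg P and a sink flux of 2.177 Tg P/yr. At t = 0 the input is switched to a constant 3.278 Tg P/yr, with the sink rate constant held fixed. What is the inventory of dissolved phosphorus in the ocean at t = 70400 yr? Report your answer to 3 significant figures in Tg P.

Residence time τ = M₀/F₀ = 47130 yr. The eventual steady state is M_∞ = M₀·(F₁/F₀) = 102600 × 3.278/2.177 = 154490 Tg P.
The anomaly ΔM(t) = M(t) − M_∞ decays as ΔM₀·e^(−t/τ) with ΔM₀ = 102600 − 154490 = −51890 Tg P.
At t = 70400 yr, e^(−t/τ) = e^(−1.494) = 0.2245, so ΔM = −11650 Tg P and M = 154490 − 11650 = 142840 Tg P.

143000 Tg P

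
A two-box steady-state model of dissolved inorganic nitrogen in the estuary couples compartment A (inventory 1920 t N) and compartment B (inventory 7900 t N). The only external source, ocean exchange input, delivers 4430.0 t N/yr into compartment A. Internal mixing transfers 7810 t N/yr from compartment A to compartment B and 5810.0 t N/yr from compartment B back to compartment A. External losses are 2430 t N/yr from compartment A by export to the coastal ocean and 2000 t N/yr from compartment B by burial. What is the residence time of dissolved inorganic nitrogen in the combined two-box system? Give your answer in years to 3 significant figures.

For the system as a whole, the A↔B exchange is internal and contributes nothing to the throughput; only the external sinks remove mass.
M_total = 1920 + 7900 = 9820.0 t N.
ΣF_external_out = 2430 + 2000 = 4430.0 t N/yr.
τ = M_total / ΣF_ext = 9820.0 / 4430.0 = 2.217 yr.

2.22 yr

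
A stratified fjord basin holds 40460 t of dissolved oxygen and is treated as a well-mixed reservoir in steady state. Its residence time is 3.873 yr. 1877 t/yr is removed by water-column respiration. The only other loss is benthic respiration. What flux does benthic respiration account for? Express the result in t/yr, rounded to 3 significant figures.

8570 t/yr

Total removal F = M/τ = 40460 / 3.873 = 10450 t/yr.
Benthic respiration = F − (1877) = 10450 − 1877 = 8570 t/yr.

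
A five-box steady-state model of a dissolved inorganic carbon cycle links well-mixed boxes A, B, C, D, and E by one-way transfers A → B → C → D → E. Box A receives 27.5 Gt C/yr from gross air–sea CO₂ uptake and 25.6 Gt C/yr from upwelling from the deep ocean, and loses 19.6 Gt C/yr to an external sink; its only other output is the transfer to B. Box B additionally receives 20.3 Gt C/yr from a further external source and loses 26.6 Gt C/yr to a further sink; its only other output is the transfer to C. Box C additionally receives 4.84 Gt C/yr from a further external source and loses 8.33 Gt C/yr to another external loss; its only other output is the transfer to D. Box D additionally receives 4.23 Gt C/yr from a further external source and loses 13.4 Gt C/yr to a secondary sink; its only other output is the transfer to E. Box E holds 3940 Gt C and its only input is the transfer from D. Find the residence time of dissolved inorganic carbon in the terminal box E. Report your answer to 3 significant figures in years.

271 yr

Box A: F(A→B) = (27.5 + 25.6) − 19.6 = 33.500 Gt C/yr.
Box B: F(B→C) = (33.500 + 20.3) − 26.6 = 27.200 Gt C/yr.
Box C: F(C→D) = (27.200 + 4.84) − 8.33 = 23.710 Gt C/yr.
Box D: F(D→E) = (23.710 + 4.23) − 13.4 = 14.540 Gt C/yr.
Box E throughput = its input = 14.540 Gt C/yr; τ = 3940 / 14.540 = 271.0 yr.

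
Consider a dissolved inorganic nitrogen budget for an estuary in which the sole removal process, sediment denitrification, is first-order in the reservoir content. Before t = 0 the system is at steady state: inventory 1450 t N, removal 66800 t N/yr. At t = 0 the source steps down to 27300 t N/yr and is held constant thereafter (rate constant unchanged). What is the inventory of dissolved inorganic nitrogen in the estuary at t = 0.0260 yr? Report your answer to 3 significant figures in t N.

851 t N

τ = M₀/F₀ = 1450/66800 = 0.02171 yr; rate constant k = 1/τ.
New steady state M_∞ = F₁/k = F₁·τ = 27300 × 0.02171 = 592.59 t N.
M(t) = M_∞ + (M₀ − M_∞)·e^(−t/τ); t/τ = 0.0260/0.02171 = 1.198, so e^(−t/τ) = 0.3019.
M(t) = 592.59 + 857.4 × 0.3019 = 851.41 t N.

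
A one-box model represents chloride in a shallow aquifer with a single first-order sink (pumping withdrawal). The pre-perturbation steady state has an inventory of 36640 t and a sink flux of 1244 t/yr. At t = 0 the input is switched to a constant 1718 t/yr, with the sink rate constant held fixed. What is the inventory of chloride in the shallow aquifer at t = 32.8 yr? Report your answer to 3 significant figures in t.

Residence time τ = M₀/F₀ = 29.45 yr. The eventual steady state is M_∞ = M₀·(F₁/F₀) = 36640 × 1718/1244 = 50601 t.
The anomaly ΔM(t) = M(t) − M_∞ decays as ΔM₀·e^(−t/τ) with ΔM₀ = 36640 − 50601 = −13960 t.
At t = 32.8 yr, e^(−t/τ) = e^(−1.114) = 0.3284, so ΔM = −4584 t and M = 50601 − 4584 = 46017 t.

46000 t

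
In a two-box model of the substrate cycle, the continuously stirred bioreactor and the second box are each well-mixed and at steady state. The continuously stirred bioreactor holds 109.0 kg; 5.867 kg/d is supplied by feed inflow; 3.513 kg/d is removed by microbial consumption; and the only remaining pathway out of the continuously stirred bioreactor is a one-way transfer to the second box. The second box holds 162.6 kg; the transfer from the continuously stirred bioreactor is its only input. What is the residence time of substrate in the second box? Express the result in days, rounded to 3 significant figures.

Balance the continuously stirred bioreactor: ΣF_in = 5.8670 kg/d.
Transfer to the second box = ΣF_in − (3.513) = 2.3540 kg/d.
At steady state the output of the second box equals its input, 2.3540 kg/d.
τ = M / F = 162.6 / 2.3540 = 69.07 d.

69.1 d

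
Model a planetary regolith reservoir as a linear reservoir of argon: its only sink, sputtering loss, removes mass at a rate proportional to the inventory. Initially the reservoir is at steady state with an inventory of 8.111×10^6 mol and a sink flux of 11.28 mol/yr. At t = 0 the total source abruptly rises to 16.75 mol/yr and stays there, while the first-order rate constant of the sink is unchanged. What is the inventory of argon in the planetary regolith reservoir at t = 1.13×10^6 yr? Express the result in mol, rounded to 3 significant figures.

The sink rate constant is k = F₀/M₀ = 11.28/8.111×10^6 = 1.391×10^-6 yr⁻¹.
Solving dM/dt = F₁ − kM with M(0) = M₀ gives M(t) = F₁/k + (M₀ − F₁/k)·e^(−kt).
F₁/k = 16.75/1.391×10^-6 = 1.2044×10^7 mol; kt = 1.391×10^-6 × 1.13×10^6 = 1.571, e^(−kt) = 0.2077.
M(1.13×10^6) = 1.2044×10^7 + (8.111×10^6 − 1.2044×10^7) × 0.2077 = 1.2044×10^7 − 817100 = 1.1227×10^7 mol.

1.12×10^7 mol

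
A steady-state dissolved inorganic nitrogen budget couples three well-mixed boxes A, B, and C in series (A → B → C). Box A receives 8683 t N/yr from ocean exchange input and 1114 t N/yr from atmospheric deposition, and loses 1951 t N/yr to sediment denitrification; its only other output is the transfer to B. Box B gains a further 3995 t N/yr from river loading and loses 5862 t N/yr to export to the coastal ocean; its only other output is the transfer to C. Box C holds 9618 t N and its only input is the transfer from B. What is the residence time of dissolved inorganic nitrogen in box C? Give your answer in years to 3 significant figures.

Box A: F(A→B) = (8683 + 1114) − 1951 = 7846.0 t N/yr.
Box B: F(B→C) = (7846.0 + 3995) − 5862 = 5979.0 t N/yr.
Box C throughput = its input = 5979.0 t N/yr; τ = 9618 / 5979.0 = 1.609 yr.

1.61 yr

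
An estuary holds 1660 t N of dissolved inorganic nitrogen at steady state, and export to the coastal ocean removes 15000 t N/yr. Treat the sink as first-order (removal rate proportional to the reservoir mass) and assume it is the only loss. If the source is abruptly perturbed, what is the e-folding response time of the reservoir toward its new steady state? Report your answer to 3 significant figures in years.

0.111 yr

For a linear reservoir the response time equals the residence time τ = M/F.
τ = 1660 / 15000 = 0.1107 yr.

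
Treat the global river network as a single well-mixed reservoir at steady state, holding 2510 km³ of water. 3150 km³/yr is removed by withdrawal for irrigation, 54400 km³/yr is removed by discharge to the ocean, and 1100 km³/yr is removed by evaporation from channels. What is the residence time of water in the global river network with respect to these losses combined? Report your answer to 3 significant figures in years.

0.0428 yr

Total removal = 3150 + 54400 + 1100 = 58650 km³/yr.
τ = M / ΣF_out = 2510 / 58650 = 0.04280 yr.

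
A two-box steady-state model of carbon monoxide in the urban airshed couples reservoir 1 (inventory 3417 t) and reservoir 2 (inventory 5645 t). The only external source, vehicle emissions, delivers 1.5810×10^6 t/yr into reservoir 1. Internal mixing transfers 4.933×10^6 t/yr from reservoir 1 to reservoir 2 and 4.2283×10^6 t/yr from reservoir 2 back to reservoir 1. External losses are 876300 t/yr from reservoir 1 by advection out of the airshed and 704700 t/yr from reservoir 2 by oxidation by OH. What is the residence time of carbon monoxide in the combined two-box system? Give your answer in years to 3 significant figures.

For the system as a whole, the A↔B exchange is internal and contributes nothing to the throughput; only the external sinks remove mass.
M_total = 3417 + 5645 = 9062.0 t.
ΣF_external_out = 876300 + 704700 = 1.5810×10^6 t/yr.
τ = M_total / ΣF_ext = 9062.0 / 1.5810×10^6 = 0.005732 yr.

0.00573 yr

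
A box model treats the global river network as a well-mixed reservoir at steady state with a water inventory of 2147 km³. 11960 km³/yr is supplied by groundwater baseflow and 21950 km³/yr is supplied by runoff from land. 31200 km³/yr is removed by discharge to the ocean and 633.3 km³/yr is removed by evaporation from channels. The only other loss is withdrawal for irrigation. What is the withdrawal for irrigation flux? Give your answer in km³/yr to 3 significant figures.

At steady state ΣF_in = ΣF_out.
ΣF_in = 11960 + 21950 = 33910 km³/yr.
Withdrawal for irrigation flux = ΣF_in − (31200 + 633.3) = 33910 − 31830 = 2077 km³/yr.

2080 km³/yr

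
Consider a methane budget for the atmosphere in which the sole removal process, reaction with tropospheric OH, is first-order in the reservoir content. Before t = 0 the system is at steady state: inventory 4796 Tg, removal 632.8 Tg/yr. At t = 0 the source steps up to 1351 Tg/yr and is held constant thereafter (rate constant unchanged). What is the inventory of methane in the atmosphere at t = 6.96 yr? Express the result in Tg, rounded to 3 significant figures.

The sink rate constant is k = F₀/M₀ = 632.8/4796 = 0.1319 yr⁻¹.
Solving dM/dt = F₁ − kM with M(0) = M₀ gives M(t) = F₁/k + (M₀ − F₁/k)·e^(−kt).
F₁/k = 1351/0.1319 = 10239 Tg; kt = 0.1319 × 6.96 = 0.9183, e^(−kt) = 0.3992.
M(6.96) = 10239 + (4796 − 10239) × 0.3992 = 10239 − 2173 = 8066.4 Tg.

8070 Tg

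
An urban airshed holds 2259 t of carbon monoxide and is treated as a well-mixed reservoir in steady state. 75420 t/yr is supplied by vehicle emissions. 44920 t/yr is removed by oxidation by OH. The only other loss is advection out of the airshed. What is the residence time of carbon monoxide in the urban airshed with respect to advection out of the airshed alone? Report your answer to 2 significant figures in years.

At steady state ΣF_in = ΣF_out.
ΣF_in = 75420 t/yr.
Advection out of the airshed flux = ΣF_in − (44920) = 75420 − 44920 = 30500 t/yr.
τ = M / F = 2259 / 30500 = 0.07407 yr.

0.074 yr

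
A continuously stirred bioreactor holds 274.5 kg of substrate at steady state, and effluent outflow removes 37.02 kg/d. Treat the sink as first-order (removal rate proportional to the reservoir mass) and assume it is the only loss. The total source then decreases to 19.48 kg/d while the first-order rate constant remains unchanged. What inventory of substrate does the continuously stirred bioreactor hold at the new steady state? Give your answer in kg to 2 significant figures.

Rate constant k = F/M = 37.02 / 274.5 = 0.1349 d⁻¹.
At the new steady state, source = k·M_new ⇒ M_new = 19.48 / 0.1349 = 144.4 kg.
(Equivalently M_new = M × F_new/F_old = 274.5 × 19.48/37.02.)

140 kg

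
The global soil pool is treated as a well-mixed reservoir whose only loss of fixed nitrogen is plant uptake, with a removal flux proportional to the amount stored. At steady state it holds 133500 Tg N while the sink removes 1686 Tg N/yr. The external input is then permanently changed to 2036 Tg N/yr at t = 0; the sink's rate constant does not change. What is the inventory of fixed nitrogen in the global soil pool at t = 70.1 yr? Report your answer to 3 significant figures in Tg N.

The sink rate constant is k = F₀/M₀ = 1686/133500 = 0.01263 yr⁻¹.
Solving dM/dt = F₁ − kM with M(0) = M₀ gives M(t) = F₁/k + (M₀ − F₁/k)·e^(−kt).
F₁/k = 2036/0.01263 = 161210 Tg N; kt = 0.01263 × 70.1 = 0.8853, e^(−kt) = 0.4126.
M(70.1) = 161210 + (133500 − 161210) × 0.4126 = 161210 − 11430 = 149780 Tg N.

150000 Tg N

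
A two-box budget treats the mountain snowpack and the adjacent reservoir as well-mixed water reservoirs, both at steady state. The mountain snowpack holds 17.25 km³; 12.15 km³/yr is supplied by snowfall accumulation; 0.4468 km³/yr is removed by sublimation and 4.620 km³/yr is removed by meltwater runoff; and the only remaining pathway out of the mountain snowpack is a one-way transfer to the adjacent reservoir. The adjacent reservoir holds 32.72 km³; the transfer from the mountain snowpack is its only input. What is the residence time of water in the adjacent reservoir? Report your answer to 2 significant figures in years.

4.6 yr

Balance the mountain snowpack: ΣF_in = 12.150 km³/yr.
Transfer to the adjacent reservoir = ΣF_in − (0.4468 + 4.620) = 7.0832 km³/yr.
At steady state the output of the adjacent reservoir equals its input, 7.0832 km³/yr.
τ = M / F = 32.72 / 7.0832 = 4.619 yr.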